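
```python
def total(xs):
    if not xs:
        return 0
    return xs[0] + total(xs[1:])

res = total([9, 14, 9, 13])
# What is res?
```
Call trace:
total(xs=[9, 14, 9, 13])
  total(xs=[14, 9, 13])
    total(xs=[9, 13])
      total(xs=[13])
        total(xs=[])
        -> return 0
      -> return 13
    -> return 22
  -> return 36
-> return 45

Final answer: 45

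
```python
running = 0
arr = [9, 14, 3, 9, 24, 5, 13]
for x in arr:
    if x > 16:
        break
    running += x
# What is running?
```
Trace:
  running=0
  running=9, x=9
  running=23, x=14
  running=26, x=3
  running=35, x=9
  running=35, x=24

Final answer: 35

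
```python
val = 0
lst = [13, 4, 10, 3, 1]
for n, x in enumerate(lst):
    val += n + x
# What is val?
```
Trace:
  val=0
  val=13, n=0, x=13
  val=18, n=1, x=4
  val=30, n=2, x=10
  val=36, n=3, x=3
  val=41, n=4, x=1

Final answer: 41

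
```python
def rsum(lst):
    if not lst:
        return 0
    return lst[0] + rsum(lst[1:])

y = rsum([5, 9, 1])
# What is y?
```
Call trace:
rsum(lst=[5, 9, 1])
  rsum(lst=[9, 1])
    rsum(lst=[1])
      rsum(lst=[])
      -> return 0
    -> return 1
  -> return 10
-> return 15

Final answer: 15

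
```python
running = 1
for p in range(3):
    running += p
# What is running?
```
Trace:
  running=1
  running=1, p=0
  running=2, p=1
  running=4, p=2

Final answer: 4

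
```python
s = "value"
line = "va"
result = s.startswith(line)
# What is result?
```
Trace:
  s='value'
  s='value', line='va'
  s='value', line='va', result=True

Final answer: True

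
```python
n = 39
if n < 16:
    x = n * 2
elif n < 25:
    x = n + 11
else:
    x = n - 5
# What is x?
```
Trace:
  n=39
  n=39, x=34

Final answer: 34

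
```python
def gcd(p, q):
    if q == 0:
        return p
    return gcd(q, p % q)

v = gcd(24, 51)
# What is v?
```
Call trace:
gcd(p=24, q=51)
  gcd(p=51, q=24)
    gcd(p=24, q=3)
      gcd(p=3, q=0)
      -> return 3
    -> return 3
  -> return 3
-> return 3

Final answer: 3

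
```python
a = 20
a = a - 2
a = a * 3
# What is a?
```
Trace:
  a=20
  a=18
  a=54

Final answer: 54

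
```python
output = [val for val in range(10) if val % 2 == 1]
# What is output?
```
Trace:
  val=0
  val=1
  val=2
  val=3
  val=4
  val=5
  val=6
  val=7
  val=8
  val=9
  output=[1, 3, 5, 7, 9]

Final answer: [1, 3, 5, 7, 9]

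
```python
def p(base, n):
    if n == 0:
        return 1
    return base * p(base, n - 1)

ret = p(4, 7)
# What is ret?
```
Call trace:
p(base=4, n=7)
  p(base=4, n=6)
    p(base=4, n=5)
      p(base=4, n=4)
        p(base=4, n=3)
          p(base=4, n=2)
            p(base=4, n=1)
              p(base=4, n=0)
              -> return 1
            -> return 4
          -> return 16
        -> return 64
      -> return 256
    -> return 1024
  -> return 4096
-> return 16384

Final answer: 16384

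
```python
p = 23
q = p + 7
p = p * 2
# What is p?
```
Trace:
  p=23
  p=23, q=30
  p=46, q=30

Final answer: 46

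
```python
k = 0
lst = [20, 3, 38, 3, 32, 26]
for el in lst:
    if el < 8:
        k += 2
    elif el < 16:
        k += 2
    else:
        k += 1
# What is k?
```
Trace:
  k=0
  k=1, el=20
  k=3, el=3
  k=4, el=38
  k=6, el=3
  k=7, el=32
  k=8, el=26

Final answer: 8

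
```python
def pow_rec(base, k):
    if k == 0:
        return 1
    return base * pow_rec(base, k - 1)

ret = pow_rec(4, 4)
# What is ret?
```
Call trace:
pow_rec(base=4, k=4)
  pow_rec(base=4, k=3)
    pow_rec(base=4, k=2)
      pow_rec(base=4, k=1)
        pow_rec(base=4, k=0)
        -> return 1
      -> return 4
    -> return 16
  -> return 64
-> return 256

Final answer: 256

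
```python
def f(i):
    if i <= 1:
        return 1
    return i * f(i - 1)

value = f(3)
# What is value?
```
Call trace:
f(i=3)
  f(i=2)
    f(i=1)
    -> return 1
  -> return 2
-> return 6

Final answer: 6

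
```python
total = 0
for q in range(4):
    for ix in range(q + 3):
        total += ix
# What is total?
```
Trace:
  total=0
  total=0, q=0, ix=0
  total=1, q=0, ix=1
  total=3, q=0, ix=2
  total=3, q=1, ix=0
  total=4, q=1, ix=1
  total=6, q=1, ix=2
  total=9, q=1, ix=3
  total=9, q=2, ix=0
  total=10, q=2, ix=1
  total=12, q=2, ix=2
  total=15, q=2, ix=3
  total=19, q=2, ix=4
  total=19, q=3, ix=0
  total=20, q=3, ix=1
  total=22, q=3, ix=2
  total=25, q=3, ix=3
  total=29, q=3, ix=4
  total=34, q=3, ix=5

Final answer: 34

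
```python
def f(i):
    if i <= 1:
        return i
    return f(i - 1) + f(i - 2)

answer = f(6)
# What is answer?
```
Call trace (a repeated sub-call is expanded the first time; later identical calls just restate its return value):
f(i=6)
  f(i=5)
    f(i=4)
      f(i=3)
        f(i=2)
          f(i=1)
          -> return 1
          f(i=0)
          -> return 0
        -> return 1
        f(i=1)
        -> return 1
      -> return 2
      f(i=2) -> return 1  (same call as traced above)
    -> return 3
    f(i=3) -> return 2  (same call as traced above)
  -> return 5
  f(i=4) -> return 3  (same call as traced above)
-> return 8

Final answer: 8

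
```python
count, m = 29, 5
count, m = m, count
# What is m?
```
Trace:
  count=29, m=5
  count=5, m=29

Final answer: 29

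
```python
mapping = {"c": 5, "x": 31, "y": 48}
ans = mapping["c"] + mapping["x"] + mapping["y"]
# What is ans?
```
Trace:
  mapping={'c': 5, 'x': 31, 'y': 48}
  mapping={'c': 5, 'x': 31, 'y': 48}, ans=84

Final answer: 84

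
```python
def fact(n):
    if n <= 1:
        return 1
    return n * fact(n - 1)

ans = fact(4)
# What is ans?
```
Call trace:
fact(n=4)
  fact(n=3)
    fact(n=2)
      fact(n=1)
      -> return 1
    -> return 2
  -> return 6
-> return 24

Final answer: 24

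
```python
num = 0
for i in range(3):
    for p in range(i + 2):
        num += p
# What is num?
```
Trace:
  num=0
  num=0, i=0, p=0
  num=1, i=0, p=1
  num=1, i=1, p=0
  num=2, i=1, p=1
  num=4, i=1, p=2
  num=4, i=2, p=0
  num=5, i=2, p=1
  num=7, i=2, p=2
  num=10, i=2, p=3

Final answer: 10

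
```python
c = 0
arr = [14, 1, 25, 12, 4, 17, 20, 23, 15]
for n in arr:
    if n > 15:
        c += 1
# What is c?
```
Trace:
  c=0
  c=0, n=14
  c=0, n=1
  c=1, n=25
  c=1, n=12
  c=1, n=4
  c=2, n=17
  c=3, n=20
  c=4, n=23
  c=4, n=15

Final answer: 4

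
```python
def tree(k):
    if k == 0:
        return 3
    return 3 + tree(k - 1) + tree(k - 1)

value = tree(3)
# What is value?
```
Call trace (a repeated sub-call is expanded the first time; later identical calls just restate its return value):
tree(k=3)
  tree(k=2)
    tree(k=1)
      tree(k=0)
      -> return 3
      tree(k=0)
      -> return 3
    -> return 9
    tree(k=1) -> return 9  (same call as traced above)
  -> return 21
  tree(k=2) -> return 21  (same call as traced above)
-> return 45

Final answer: 45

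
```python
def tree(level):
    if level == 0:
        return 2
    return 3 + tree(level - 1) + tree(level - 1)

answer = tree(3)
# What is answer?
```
Call trace (a repeated sub-call is expanded the first time; later identical calls just restate its return value):
tree(level=3)
  tree(level=2)
    tree(level=1)
      tree(level=0)
      -> return 2
      tree(level=0)
      -> return 2
    -> return 7
    tree(level=1) -> return 7  (same call as traced above)
  -> return 17
  tree(level=2) -> return 17  (same call as traced above)
-> return 37

Final answer: 37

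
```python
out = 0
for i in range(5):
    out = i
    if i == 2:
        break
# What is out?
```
Trace:
  out=0
  out=0, i=0
  out=1, i=1
  out=2, i=2

Final answer: 2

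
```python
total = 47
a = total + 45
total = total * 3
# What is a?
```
Trace:
  total=47
  total=47, a=92
  total=141, a=92

Final answer: 92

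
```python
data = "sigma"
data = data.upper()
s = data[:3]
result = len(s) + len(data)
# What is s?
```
Trace:
  data='sigma'
  data='SIGMA'
  data='SIGMA', s='SIG'
  data='SIGMA', s='SIG', result=8

Final answer: 'SIG'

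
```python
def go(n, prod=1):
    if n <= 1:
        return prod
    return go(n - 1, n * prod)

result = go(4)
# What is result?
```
Call trace:
go(n=4, prod=1)
  go(n=3, prod=4)
    go(n=2, prod=12)
      go(n=1, prod=24)
      -> return 24
    -> return 24
  -> return 24
-> return 24

Final answer: 24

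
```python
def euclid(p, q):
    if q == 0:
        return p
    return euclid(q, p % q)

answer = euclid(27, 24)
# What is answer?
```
Call trace:
euclid(p=27, q=24)
  euclid(p=24, q=3)
    euclid(p=3, q=0)
    -> return 3
  -> return 3
-> return 3

Final answer: 3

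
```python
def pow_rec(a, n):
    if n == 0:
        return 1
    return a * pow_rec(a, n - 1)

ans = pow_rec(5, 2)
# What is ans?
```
Call trace:
pow_rec(a=5, n=2)
  pow_rec(a=5, n=1)
    pow_rec(a=5, n=0)
    -> return 1
  -> return 5
-> return 25

Final answer: 25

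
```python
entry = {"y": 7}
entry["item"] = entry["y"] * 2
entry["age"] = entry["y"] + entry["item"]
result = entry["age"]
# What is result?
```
Trace:
  entry={'y': 7}
  entry={'y': 7, 'item': 14}
  entry={'y': 7, 'item': 14, 'age': 21}
  entry={'y': 7, 'item': 14, 'age': 21}, result=21

Final answer: 21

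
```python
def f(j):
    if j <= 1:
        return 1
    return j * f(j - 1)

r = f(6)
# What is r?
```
Call trace:
f(j=6)
  f(j=5)
    f(j=4)
      f(j=3)
        f(j=2)
          f(j=1)
          -> return 1
        -> return 2
      -> return 6
    -> return 24
  -> return 120
-> return 720

Final answer: 720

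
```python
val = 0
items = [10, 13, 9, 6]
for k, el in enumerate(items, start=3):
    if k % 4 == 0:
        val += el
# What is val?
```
Trace:
  val=0
  val=0, k=3, el=10
  val=13, k=4, el=13
  val=13, k=5, el=9
  val=13, k=6, el=6

Final answer: 13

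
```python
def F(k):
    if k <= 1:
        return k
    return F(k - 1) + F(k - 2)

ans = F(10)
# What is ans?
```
Call trace (a repeated sub-call is expanded the first time; later identical calls just restate its return value):
F(k=10)
  F(k=9)
    F(k=8)
      F(k=7)
        F(k=6)
          F(k=5)
            F(k=4)
              F(k=3)
                F(k=2)
                  F(k=1)
                  -> return 1
                  F(k=0)
                  -> return 0
                -> return 1
                F(k=1)
                -> return 1
              -> return 2
              F(k=2) -> return 1  (same call as traced above)
            -> return 3
            F(k=3) -> return 2  (same call as traced above)
          -> return 5
          F(k=4) -> return 3  (same call as traced above)
        -> return 8
        F(k=5) -> return 5  (same call as traced above)
      -> return 13
      F(k=6) -> return 8  (same call as traced above)
    -> return 21
    F(k=7) -> return 13  (same call as traced above)
  -> return 34
  F(k=8) -> return 21  (same call as traced above)
-> return 55

Final answer: 55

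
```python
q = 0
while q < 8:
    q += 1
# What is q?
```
Trace:
  q=0
  q=1
  q=2
  q=3
  q=4
  q=5
  q=6
  q=7
  q=8

Final answer: 8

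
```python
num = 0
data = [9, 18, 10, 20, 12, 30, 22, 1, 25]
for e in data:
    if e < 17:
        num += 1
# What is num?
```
Trace:
  num=0
  num=1, e=9
  num=1, e=18
  num=2, e=10
  num=2, e=20
  num=3, e=12
  num=3, e=30
  num=3, e=22
  num=4, e=1
  num=4, e=25

Final answer: 4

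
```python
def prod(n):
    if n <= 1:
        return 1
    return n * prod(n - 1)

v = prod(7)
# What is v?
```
Call trace:
prod(n=7)
  prod(n=6)
    prod(n=5)
      prod(n=4)
        prod(n=3)
          prod(n=2)
            prod(n=1)
            -> return 1
          -> return 2
        -> return 6
      -> return 24
    -> return 120
  -> return 720
-> return 5040

Final answer: 5040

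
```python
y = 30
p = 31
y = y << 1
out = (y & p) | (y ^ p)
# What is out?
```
Trace:
  y=30
  y=30, p=31
  y=60, p=31
  y=60, p=31, out=63

Final answer: 63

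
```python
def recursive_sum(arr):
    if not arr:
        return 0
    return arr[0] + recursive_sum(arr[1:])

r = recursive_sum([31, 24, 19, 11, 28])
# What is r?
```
Call trace:
recursive_sum(arr=[31, 24, 19, 11, 28])
  recursive_sum(arr=[24, 19, 11, 28])
    recursive_sum(arr=[19, 11, 28])
      recursive_sum(arr=[11, 28])
        recursive_sum(arr=[28])
          recursive_sum(arr=[])
          -> return 0
        -> return 28
      -> return 39
    -> return 58
  -> return 82
-> return 113

Final answer: 113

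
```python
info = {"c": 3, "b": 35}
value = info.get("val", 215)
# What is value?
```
Trace:
  info={'c': 3, 'b': 35}
  info={'c': 3, 'b': 35}, value=215

Final answer: 215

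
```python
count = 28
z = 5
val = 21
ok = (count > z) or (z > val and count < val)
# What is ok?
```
Trace:
  count=28
  count=28, z=5
  count=28, z=5, val=21
  count=28, z=5, val=21, ok=True

Final answer: True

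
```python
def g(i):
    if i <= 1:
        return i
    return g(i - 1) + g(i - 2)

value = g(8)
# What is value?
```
Call trace (a repeated sub-call is expanded the first time; later identical calls just restate its return value):
g(i=8)
  g(i=7)
    g(i=6)
      g(i=5)
        g(i=4)
          g(i=3)
            g(i=2)
              g(i=1)
              -> return 1
              g(i=0)
              -> return 0
            -> return 1
            g(i=1)
            -> return 1
          -> return 2
          g(i=2) -> return 1  (same call as traced above)
        -> return 3
        g(i=3) -> return 2  (same call as traced above)
      -> return 5
      g(i=4) -> return 3  (same call as traced above)
    -> return 8
    g(i=5) -> return 5  (same call as traced above)
  -> return 13
  g(i=6) -> return 8  (same call as traced above)
-> return 21

Final answer: 21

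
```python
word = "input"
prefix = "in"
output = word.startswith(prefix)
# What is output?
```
Trace:
  word='input'
  word='input', prefix='in'
  word='input', prefix='in', output=True

Final answer: True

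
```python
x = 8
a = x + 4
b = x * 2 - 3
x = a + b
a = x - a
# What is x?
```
Trace:
  x=8
  x=8, a=12
  x=8, a=12, b=13
  x=25, a=12, b=13
  x=25, a=13, b=13

Final answer: 25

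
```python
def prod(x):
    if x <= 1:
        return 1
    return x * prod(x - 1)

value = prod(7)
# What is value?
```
Call trace:
prod(x=7)
  prod(x=6)
    prod(x=5)
      prod(x=4)
        prod(x=3)
          prod(x=2)
            prod(x=1)
            -> return 1
          -> return 2
        -> return 6
      -> return 24
    -> return 120
  -> return 720
-> return 5040

Final answer: 5040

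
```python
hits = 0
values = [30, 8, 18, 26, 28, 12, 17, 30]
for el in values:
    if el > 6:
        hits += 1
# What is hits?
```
Trace:
  hits=0
  hits=1, el=30
  hits=2, el=8
  hits=3, el=18
  hits=4, el=26
  hits=5, el=28
  hits=6, el=12
  hits=7, el=17
  hits=8, el=30

Final answer: 8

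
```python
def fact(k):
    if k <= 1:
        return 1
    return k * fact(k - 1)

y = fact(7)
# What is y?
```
Call trace:
fact(k=7)
  fact(k=6)
    fact(k=5)
      fact(k=4)
        fact(k=3)
          fact(k=2)
            fact(k=1)
            -> return 1
          -> return 2
        -> return 6
      -> return 24
    -> return 120
  -> return 720
-> return 5040

Final answer: 5040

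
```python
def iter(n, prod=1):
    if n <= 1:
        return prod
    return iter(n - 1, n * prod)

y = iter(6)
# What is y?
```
Call trace:
iter(n=6, prod=1)
  iter(n=5, prod=6)
    iter(n=4, prod=30)
      iter(n=3, prod=120)
        iter(n=2, prod=360)
          iter(n=1, prod=720)
          -> return 720
        -> return 720
      -> return 720
    -> return 720
  -> return 720
-> return 720

Final answer: 720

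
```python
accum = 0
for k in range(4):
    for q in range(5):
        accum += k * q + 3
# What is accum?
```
Trace:
  accum=0
  accum=3, k=0, q=0
  accum=6, k=0, q=1
  accum=9, k=0, q=2
  accum=12, k=0, q=3
  accum=15, k=0, q=4
  accum=18, k=1, q=0
  accum=22, k=1, q=1
  accum=27, k=1, q=2
  accum=33, k=1, q=3
  accum=40, k=1, q=4
  accum=43, k=2, q=0
  accum=48, k=2, q=1
  accum=55, k=2, q=2
  accum=64, k=2, q=3
  accum=75, k=2, q=4
  accum=78, k=3, q=0
  accum=84, k=3, q=1
  accum=93, k=3, q=2
  accum=105, k=3, q=3
  accum=120, k=3, q=4

Final answer: 120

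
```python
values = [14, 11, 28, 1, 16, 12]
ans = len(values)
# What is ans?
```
Trace:
  values=[14, 11, 28, 1, 16, 12]
  values=[14, 11, 28, 1, 16, 12], ans=6

Final answer: 6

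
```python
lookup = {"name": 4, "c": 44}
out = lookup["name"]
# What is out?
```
Trace:
  lookup={'name': 4, 'c': 44}
  lookup={'name': 4, 'c': 44}, out=4

Final answer: 4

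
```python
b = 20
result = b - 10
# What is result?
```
Trace:
  b=20
  b=20, result=10

Final answer: 10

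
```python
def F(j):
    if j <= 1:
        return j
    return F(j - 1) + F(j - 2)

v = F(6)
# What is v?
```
Call trace (a repeated sub-call is expanded the first time; later identical calls just restate its return value):
F(j=6)
  F(j=5)
    F(j=4)
      F(j=3)
        F(j=2)
          F(j=1)
          -> return 1
          F(j=0)
          -> return 0
        -> return 1
        F(j=1)
        -> return 1
      -> return 2
      F(j=2) -> return 1  (same call as traced above)
    -> return 3
    F(j=3) -> return 2  (same call as traced above)
  -> return 5
  F(j=4) -> return 3  (same call as traced above)
-> return 8

Final answer: 8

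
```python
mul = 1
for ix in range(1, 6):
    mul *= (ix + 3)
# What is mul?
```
Trace:
  mul=1
  mul=4, ix=1
  mul=20, ix=2
  mul=120, ix=3
  mul=840, ix=4
  mul=6720, ix=5

Final answer: 6720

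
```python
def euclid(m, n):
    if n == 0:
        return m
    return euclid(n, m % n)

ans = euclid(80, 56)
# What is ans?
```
Call trace:
euclid(m=80, n=56)
  euclid(m=56, n=24)
    euclid(m=24, n=8)
      euclid(m=8, n=0)
      -> return 8
    -> return 8
  -> return 8
-> return 8

Final answer: 8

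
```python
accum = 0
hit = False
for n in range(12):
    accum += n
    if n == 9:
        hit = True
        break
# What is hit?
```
Trace:
  accum=0
  accum=0, hit=False
  accum=0, hit=False, n=0
  accum=1, hit=False, n=1
  accum=3, hit=False, n=2
  accum=6, hit=False, n=3
  accum=10, hit=False, n=4
  accum=15, hit=False, n=5
  accum=21, hit=False, n=6
  accum=28, hit=False, n=7
  accum=36, hit=False, n=8
  accum=45, hit=True, n=9

Final answer: True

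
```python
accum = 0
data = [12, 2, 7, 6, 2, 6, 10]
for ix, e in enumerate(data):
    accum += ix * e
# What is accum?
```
Trace:
  accum=0
  accum=0, ix=0, e=12
  accum=2, ix=1, e=2
  accum=16, ix=2, e=7
  accum=34, ix=3, e=6
  accum=42, ix=4, e=2
  accum=72, ix=5, e=6
  accum=132, ix=6, e=10

Final answer: 132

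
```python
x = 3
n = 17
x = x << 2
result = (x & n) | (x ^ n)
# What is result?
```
Trace:
  x=3
  x=3, n=17
  x=12, n=17
  x=12, n=17, result=29

Final answer: 29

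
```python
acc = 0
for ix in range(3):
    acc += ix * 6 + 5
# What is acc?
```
Trace:
  acc=0
  acc=5, ix=0
  acc=16, ix=1
  acc=33, ix=2

Final answer: 33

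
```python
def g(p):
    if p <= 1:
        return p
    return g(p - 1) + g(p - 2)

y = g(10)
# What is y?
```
Call trace (a repeated sub-call is expanded the first time; later identical calls just restate its return value):
g(p=10)
  g(p=9)
    g(p=8)
      g(p=7)
        g(p=6)
          g(p=5)
            g(p=4)
              g(p=3)
                g(p=2)
                  g(p=1)
                  -> return 1
                  g(p=0)
                  -> return 0
                -> return 1
                g(p=1)
                -> return 1
              -> return 2
              g(p=2) -> return 1  (same call as traced above)
            -> return 3
            g(p=3) -> return 2  (same call as traced above)
          -> return 5
          g(p=4) -> return 3  (same call as traced above)
        -> return 8
        g(p=5) -> return 5  (same call as traced above)
      -> return 13
      g(p=6) -> return 8  (same call as traced above)
    -> return 21
    g(p=7) -> return 13  (same call as traced above)
  -> return 34
  g(p=8) -> return 21  (same call as traced above)
-> return 55

Final answer: 55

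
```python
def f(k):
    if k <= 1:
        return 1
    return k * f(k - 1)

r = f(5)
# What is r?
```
Call trace:
f(k=5)
  f(k=4)
    f(k=3)
      f(k=2)
        f(k=1)
        -> return 1
      -> return 2
    -> return 6
  -> return 24
-> return 120

Final answer: 120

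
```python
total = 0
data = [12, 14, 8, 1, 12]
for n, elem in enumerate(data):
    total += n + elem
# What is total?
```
Trace:
  total=0
  total=12, n=0, elem=12
  total=27, n=1, elem=14
  total=37, n=2, elem=8
  total=41, n=3, elem=1
  total=57, n=4, elem=12

Final answer: 57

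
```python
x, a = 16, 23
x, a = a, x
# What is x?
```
Trace:
  x=16, a=23
  x=23, a=16

Final answer: 23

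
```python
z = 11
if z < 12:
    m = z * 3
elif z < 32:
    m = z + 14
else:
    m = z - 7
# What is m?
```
Trace:
  z=11
  z=11, m=33

Final answer: 33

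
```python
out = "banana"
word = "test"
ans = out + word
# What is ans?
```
Trace:
  out='banana'
  out='banana', word='test'
  out='banana', word='test', ans='bananatest'

Final answer: 'bananatest'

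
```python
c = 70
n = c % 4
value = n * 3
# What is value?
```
Trace:
  c=70
  c=70, n=2
  c=70, n=2, value=6

Final answer: 6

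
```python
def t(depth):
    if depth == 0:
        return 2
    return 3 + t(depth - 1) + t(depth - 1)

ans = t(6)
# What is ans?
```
Call trace (a repeated sub-call is expanded the first time; later identical calls just restate its return value):
t(depth=6)
  t(depth=5)
    t(depth=4)
      t(depth=3)
        t(depth=2)
          t(depth=1)
            t(depth=0)
            -> return 2
            t(depth=0)
            -> return 2
          -> return 7
          t(depth=1) -> return 7  (same call as traced above)
        -> return 17
        t(depth=2) -> return 17  (same call as traced above)
      -> return 37
      t(depth=3) -> return 37  (same call as traced above)
    -> return 77
    t(depth=4) -> return 77  (same call as traced above)
  -> return 157
  t(depth=5) -> return 157  (same call as traced above)
-> return 317

Final answer: 317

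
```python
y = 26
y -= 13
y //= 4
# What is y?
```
Trace:
  y=26
  y=13
  y=3

Final answer: 3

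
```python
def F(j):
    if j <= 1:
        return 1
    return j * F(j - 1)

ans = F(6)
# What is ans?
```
Call trace:
F(j=6)
  F(j=5)
    F(j=4)
      F(j=3)
        F(j=2)
          F(j=1)
          -> return 1
        -> return 2
      -> return 6
    -> return 24
  -> return 120
-> return 720

Final answer: 720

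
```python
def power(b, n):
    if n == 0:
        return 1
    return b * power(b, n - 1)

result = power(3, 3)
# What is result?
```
Call trace:
power(b=3, n=3)
  power(b=3, n=2)
    power(b=3, n=1)
      power(b=3, n=0)
      -> return 1
    -> return 3
  -> return 9
-> return 27

Final answer: 27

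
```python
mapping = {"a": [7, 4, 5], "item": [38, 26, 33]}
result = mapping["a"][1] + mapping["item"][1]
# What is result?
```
Trace:
  mapping={'a': [7, 4, 5], 'item': [38, 26, 33]}
  mapping={'a': [7, 4, 5], 'item': [38, 26, 33]}, result=30

Final answer: 30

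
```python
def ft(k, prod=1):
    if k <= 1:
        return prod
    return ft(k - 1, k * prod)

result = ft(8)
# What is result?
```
Call trace:
ft(k=8, prod=1)
  ft(k=7, prod=8)
    ft(k=6, prod=56)
      ft(k=5, prod=336)
        ft(k=4, prod=1680)
          ft(k=3, prod=6720)
            ft(k=2, prod=20160)
              ft(k=1, prod=40320)
              -> return 40320
            -> return 40320
          -> return 40320
        -> return 40320
      -> return 40320
    -> return 40320
  -> return 40320
-> return 40320

Final answer: 40320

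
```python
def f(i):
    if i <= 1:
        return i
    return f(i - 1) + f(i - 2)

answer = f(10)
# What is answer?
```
Call trace (a repeated sub-call is expanded the first time; later identical calls just restate its return value):
f(i=10)
  f(i=9)
    f(i=8)
      f(i=7)
        f(i=6)
          f(i=5)
            f(i=4)
              f(i=3)
                f(i=2)
                  f(i=1)
                  -> return 1
                  f(i=0)
                  -> return 0
                -> return 1
                f(i=1)
                -> return 1
              -> return 2
              f(i=2) -> return 1  (same call as traced above)
            -> return 3
            f(i=3) -> return 2  (same call as traced above)
          -> return 5
          f(i=4) -> return 3  (same call as traced above)
        -> return 8
        f(i=5) -> return 5  (same call as traced above)
      -> return 13
      f(i=6) -> return 8  (same call as traced above)
    -> return 21
    f(i=7) -> return 13  (same call as traced above)
  -> return 34
  f(i=8) -> return 21  (same call as traced above)
-> return 55

Final answer: 55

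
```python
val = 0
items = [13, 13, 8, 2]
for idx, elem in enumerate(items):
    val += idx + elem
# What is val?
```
Trace:
  val=0
  val=13, idx=0, elem=13
  val=27, idx=1, elem=13
  val=37, idx=2, elem=8
  val=42, idx=3, elem=2

Final answer: 42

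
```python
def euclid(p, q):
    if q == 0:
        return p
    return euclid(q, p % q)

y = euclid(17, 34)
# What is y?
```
Call trace:
euclid(p=17, q=34)
  euclid(p=34, q=17)
    euclid(p=17, q=0)
    -> return 17
  -> return 17
-> return 17

Final answer: 17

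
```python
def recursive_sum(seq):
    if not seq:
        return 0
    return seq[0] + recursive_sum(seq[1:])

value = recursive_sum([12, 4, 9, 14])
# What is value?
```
Call trace:
recursive_sum(seq=[12, 4, 9, 14])
  recursive_sum(seq=[4, 9, 14])
    recursive_sum(seq=[9, 14])
      recursive_sum(seq=[14])
        recursive_sum(seq=[])
        -> return 0
      -> return 14
    -> return 23
  -> return 27
-> return 39

Final answer: 39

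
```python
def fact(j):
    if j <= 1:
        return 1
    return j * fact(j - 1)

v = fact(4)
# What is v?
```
Call trace:
fact(j=4)
  fact(j=3)
    fact(j=2)
      fact(j=1)
      -> return 1
    -> return 2
  -> return 6
-> return 24

Final answer: 24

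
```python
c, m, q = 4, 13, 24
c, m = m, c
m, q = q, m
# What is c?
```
Trace:
  c=4, m=13, q=24
  c=13, m=4, q=24
  c=13, m=24, q=4

Final answer: 13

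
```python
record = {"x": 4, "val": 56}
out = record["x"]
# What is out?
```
Trace:
  record={'x': 4, 'val': 56}
  record={'x': 4, 'val': 56}, out=4

Final answer: 4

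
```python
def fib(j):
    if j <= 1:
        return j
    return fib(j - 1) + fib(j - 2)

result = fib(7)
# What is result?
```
Call trace (a repeated sub-call is expanded the first time; later identical calls just restate its return value):
fib(j=7)
  fib(j=6)
    fib(j=5)
      fib(j=4)
        fib(j=3)
          fib(j=2)
            fib(j=1)
            -> return 1
            fib(j=0)
            -> return 0
          -> return 1
          fib(j=1)
          -> return 1
        -> return 2
        fib(j=2) -> return 1  (same call as traced above)
      -> return 3
      fib(j=3) -> return 2  (same call as traced above)
    -> return 5
    fib(j=4) -> return 3  (same call as traced above)
  -> return 8
  fib(j=5) -> return 5  (same call as traced above)
-> return 13

Final answer: 13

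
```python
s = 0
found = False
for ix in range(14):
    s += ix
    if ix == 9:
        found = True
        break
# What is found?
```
Trace:
  s=0
  s=0, found=False
  s=0, found=False, ix=0
  s=1, found=False, ix=1
  s=3, found=False, ix=2
  s=6, found=False, ix=3
  s=10, found=False, ix=4
  s=15, found=False, ix=5
  s=21, found=False, ix=6
  s=28, found=False, ix=7
  s=36, found=False, ix=8
  s=45, found=True, ix=9

Final answer: True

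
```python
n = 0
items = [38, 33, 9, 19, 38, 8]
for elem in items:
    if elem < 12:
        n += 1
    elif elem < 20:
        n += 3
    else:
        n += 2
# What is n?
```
Trace:
  n=0
  n=2, elem=38
  n=4, elem=33
  n=5, elem=9
  n=8, elem=19
  n=10, elem=38
  n=11, elem=8

Final answer: 11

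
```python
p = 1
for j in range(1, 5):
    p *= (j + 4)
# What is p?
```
Trace:
  p=1
  p=5, j=1
  p=30, j=2
  p=210, j=3
  p=1680, j=4

Final answer: 1680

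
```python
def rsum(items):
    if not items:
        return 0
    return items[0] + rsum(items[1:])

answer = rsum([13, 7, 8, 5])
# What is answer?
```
Call trace:
rsum(items=[13, 7, 8, 5])
  rsum(items=[7, 8, 5])
    rsum(items=[8, 5])
      rsum(items=[5])
        rsum(items=[])
        -> return 0
      -> return 5
    -> return 13
  -> return 20
-> return 33

Final answer: 33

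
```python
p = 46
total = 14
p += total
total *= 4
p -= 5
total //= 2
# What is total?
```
Trace:
  p=46
  p=46, total=14
  p=60, total=14
  p=60, total=56
  p=55, total=56
  p=55, total=28

Final answer: 28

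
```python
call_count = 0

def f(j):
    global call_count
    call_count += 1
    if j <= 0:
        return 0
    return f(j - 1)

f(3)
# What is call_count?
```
Call trace:
f(j=3)
  f(j=2)
    f(j=1)
      f(j=0)
      -> return 0
    -> return 0
  -> return 0
-> return 0

call_count is incremented once per call. f is entered once for each j = 3, 2, 1, 0 (the j <= 0 call returns without recursing), i.e. 3 + 1 calls.
call_count = 4

Final answer: 4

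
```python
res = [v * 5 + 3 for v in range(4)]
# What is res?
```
Trace:
  v=0
  v=1
  v=2
  v=3
  res=[3, 8, 13, 18]

Final answer: [3, 8, 13, 18]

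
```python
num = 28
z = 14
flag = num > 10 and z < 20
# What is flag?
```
Trace:
  num=28
  num=28, z=14
  num=28, z=14, flag=True

Final answer: True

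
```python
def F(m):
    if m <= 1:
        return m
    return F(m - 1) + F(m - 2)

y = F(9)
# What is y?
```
Call trace (a repeated sub-call is expanded the first time; later identical calls just restate its return value):
F(m=9)
  F(m=8)
    F(m=7)
      F(m=6)
        F(m=5)
          F(m=4)
            F(m=3)
              F(m=2)
                F(m=1)
                -> return 1
                F(m=0)
                -> return 0
              -> return 1
              F(m=1)
              -> return 1
            -> return 2
            F(m=2) -> return 1  (same call as traced above)
          -> return 3
          F(m=3) -> return 2  (same call as traced above)
        -> return 5
        F(m=4) -> return 3  (same call as traced above)
      -> return 8
      F(m=5) -> return 5  (same call as traced above)
    -> return 13
    F(m=6) -> return 8  (same call as traced above)
  -> return 21
  F(m=7) -> return 13  (same call as traced above)
-> return 34

Final answer: 34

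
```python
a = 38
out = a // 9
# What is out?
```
Trace:
  a=38
  a=38, out=4

Final answer: 4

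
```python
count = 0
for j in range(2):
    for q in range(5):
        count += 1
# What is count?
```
Trace:
  count=0
  count=1, j=0, q=0
  count=2, j=0, q=1
  count=3, j=0, q=2
  count=4, j=0, q=3
  count=5, j=0, q=4
  count=6, j=1, q=0
  count=7, j=1, q=1
  count=8, j=1, q=2
  count=9, j=1, q=3
  count=10, j=1, q=4

Final answer: 10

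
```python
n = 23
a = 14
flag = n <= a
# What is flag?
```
Trace:
  n=23
  n=23, a=14
  n=23, a=14, flag=False

Final answer: False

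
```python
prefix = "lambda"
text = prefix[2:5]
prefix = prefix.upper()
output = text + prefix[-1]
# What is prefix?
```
Trace:
  prefix='lambda'
  prefix='lambda', text='mbd'
  prefix='LAMBDA', text='mbd'
  prefix='LAMBDA', text='mbd', output='mbdA'

Final answer: 'LAMBDA'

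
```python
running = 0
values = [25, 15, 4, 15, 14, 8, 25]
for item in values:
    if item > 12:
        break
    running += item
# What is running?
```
Trace:
  running=0
  running=0, item=25

Final answer: 0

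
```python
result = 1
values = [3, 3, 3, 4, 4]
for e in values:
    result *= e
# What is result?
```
Trace:
  result=1
  result=3, e=3
  result=9, e=3
  result=27, e=3
  result=108, e=4
  result=432, e=4

Final answer: 432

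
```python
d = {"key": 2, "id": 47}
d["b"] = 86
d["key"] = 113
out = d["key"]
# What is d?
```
Trace:
  d={'key': 2, 'id': 47}
  d={'key': 2, 'id': 47, 'b': 86}
  d={'key': 113, 'id': 47, 'b': 86}
  d={'key': 113, 'id': 47, 'b': 86}, out=113

Final answer: {'key': 113, 'id': 47, 'b': 86}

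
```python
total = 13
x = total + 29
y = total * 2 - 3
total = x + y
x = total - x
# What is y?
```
Trace:
  total=13
  total=13, x=42
  total=13, x=42, y=23
  total=65, x=42, y=23
  total=65, x=23, y=23

Final answer: 23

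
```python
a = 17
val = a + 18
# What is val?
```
Trace:
  a=17
  a=17, val=35

Final answer: 35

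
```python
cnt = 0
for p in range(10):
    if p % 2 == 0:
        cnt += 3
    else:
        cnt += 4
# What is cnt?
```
Trace:
  cnt=0
  cnt=3, p=0
  cnt=7, p=1
  cnt=10, p=2
  cnt=14, p=3
  cnt=17, p=4
  cnt=21, p=5
  cnt=24, p=6
  cnt=28, p=7
  cnt=31, p=8
  cnt=35, p=9

Final answer: 35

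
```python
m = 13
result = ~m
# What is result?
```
Trace:
  m=13
  m=13, result=-14

Final answer: -14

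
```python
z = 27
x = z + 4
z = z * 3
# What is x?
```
Trace:
  z=27
  z=27, x=31
  z=81, x=31

Final answer: 31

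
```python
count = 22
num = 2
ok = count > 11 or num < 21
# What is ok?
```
Trace:
  count=22
  count=22, num=2
  count=22, num=2, ok=True

Final answer: True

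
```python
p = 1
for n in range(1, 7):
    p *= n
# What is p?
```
Trace:
  p=1
  p=1, n=1
  p=2, n=2
  p=6, n=3
  p=24, n=4
  p=120, n=5
  p=720, n=6

Final answer: 720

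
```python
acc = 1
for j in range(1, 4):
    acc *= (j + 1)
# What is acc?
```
Trace:
  acc=1
  acc=2, j=1
  acc=6, j=2
  acc=24, j=3

Final answer: 24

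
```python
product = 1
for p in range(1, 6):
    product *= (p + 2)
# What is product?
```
Trace:
  product=1
  product=3, p=1
  product=12, p=2
  product=60, p=3
  product=360, p=4
  product=2520, p=5

Final answer: 2520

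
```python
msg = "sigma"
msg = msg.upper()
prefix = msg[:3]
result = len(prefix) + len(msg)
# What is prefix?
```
Trace:
  msg='sigma'
  msg='SIGMA'
  msg='SIGMA', prefix='SIG'
  msg='SIGMA', prefix='SIG', result=8

Final answer: 'SIG'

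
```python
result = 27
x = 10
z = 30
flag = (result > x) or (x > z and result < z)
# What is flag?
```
Trace:
  result=27
  result=27, x=10
  result=27, x=10, z=30
  result=27, x=10, z=30, flag=True

Final answer: True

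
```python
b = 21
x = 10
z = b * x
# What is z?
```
Trace:
  b=21
  b=21, x=10
  b=21, x=10, z=210

Final answer: 210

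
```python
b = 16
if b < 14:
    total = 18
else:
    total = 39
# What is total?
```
Trace:
  b=16
  b=16, total=39

Final answer: 39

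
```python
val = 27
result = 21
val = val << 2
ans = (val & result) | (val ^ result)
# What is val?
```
Trace:
  val=27
  val=27, result=21
  val=108, result=21
  val=108, result=21, ans=125

Final answer: 108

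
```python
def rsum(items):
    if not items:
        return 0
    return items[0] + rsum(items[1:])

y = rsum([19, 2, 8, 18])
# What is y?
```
Call trace:
rsum(items=[19, 2, 8, 18])
  rsum(items=[2, 8, 18])
    rsum(items=[8, 18])
      rsum(items=[18])
        rsum(items=[])
        -> return 0
      -> return 18
    -> return 26
  -> return 28
-> return 47

Final answer: 47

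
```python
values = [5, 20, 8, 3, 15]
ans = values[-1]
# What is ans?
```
Trace:
  values=[5, 20, 8, 3, 15]
  values=[5, 20, 8, 3, 15], ans=15

Final answer: 15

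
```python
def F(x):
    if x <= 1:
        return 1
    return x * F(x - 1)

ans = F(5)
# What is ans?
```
Call trace:
F(x=5)
  F(x=4)
    F(x=3)
      F(x=2)
        F(x=1)
        -> return 1
      -> return 2
    -> return 6
  -> return 24
-> return 120

Final answer: 120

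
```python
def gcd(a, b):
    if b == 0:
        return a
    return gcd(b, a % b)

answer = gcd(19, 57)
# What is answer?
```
Call trace:
gcd(a=19, b=57)
  gcd(a=57, b=19)
    gcd(a=19, b=0)
    -> return 19
  -> return 19
-> return 19

Final answer: 19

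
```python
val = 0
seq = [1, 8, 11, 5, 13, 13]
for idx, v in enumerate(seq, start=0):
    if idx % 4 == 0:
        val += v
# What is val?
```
Trace:
  val=0
  val=1, idx=0, v=1
  val=1, idx=1, v=8
  val=1, idx=2, v=11
  val=1, idx=3, v=5
  val=14, idx=4, v=13
  val=14, idx=5, v=13

Final answer: 14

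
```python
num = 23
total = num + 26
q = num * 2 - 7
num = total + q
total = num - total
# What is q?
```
Trace:
  num=23
  num=23, total=49
  num=23, total=49, q=39
  num=88, total=49, q=39
  num=88, total=39, q=39

Final answer: 39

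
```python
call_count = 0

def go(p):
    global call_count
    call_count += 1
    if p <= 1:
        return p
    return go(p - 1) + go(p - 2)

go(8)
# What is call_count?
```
Call trace (a repeated sub-call is expanded the first time; later identical calls just restate its return value):
go(p=8)
  go(p=7)
    go(p=6)
      go(p=5)
        go(p=4)
          go(p=3)
            go(p=2)
              go(p=1)
              -> return 1
              go(p=0)
              -> return 0
            -> return 1
            go(p=1)
            -> return 1
          -> return 2
          go(p=2) -> return 1  (same call as traced above)
        -> return 3
        go(p=3) -> return 2  (same call as traced above)
      -> return 5
      go(p=4) -> return 3  (same call as traced above)
    -> return 8
    go(p=5) -> return 5  (same call as traced above)
  -> return 13
  go(p=6) -> return 8  (same call as traced above)
-> return 21

call_count is incremented once per call, so count the calls in each subtree. Let C(p) = number of calls made by go(p).
C(0) = C(1) = 1 (base case, no recursion); C(p) = 1 + C(p - 1) + C(p - 2) otherwise.
C(2) = 1 + C(1) + C(0) = 1 + 1 + 1 = 3
C(3) = 1 + C(2) + C(1) = 1 + 3 + 1 = 5
C(4) = 1 + C(3) + C(2) = 1 + 5 + 3 = 9
C(5) = 1 + C(4) + C(3) = 1 + 9 + 5 = 15
C(6) = 1 + C(5) + C(4) = 1 + 15 + 9 = 25
C(7) = 1 + C(6) + C(5) = 1 + 25 + 15 = 41
C(8) = 1 + C(7) + C(6) = 1 + 41 + 25 = 67
call_count = C(8) = 67

Final answer: 67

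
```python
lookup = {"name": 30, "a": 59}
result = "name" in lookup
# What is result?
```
Trace:
  lookup={'name': 30, 'a': 59}
  lookup={'name': 30, 'a': 59}, result=True

Final answer: True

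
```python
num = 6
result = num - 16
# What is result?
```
Trace:
  num=6
  num=6, result=-10

Final answer: -10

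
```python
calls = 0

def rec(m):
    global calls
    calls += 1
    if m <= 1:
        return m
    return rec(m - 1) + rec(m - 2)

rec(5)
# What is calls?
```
Call trace (a repeated sub-call is expanded the first time; later identical calls just restate its return value):
rec(m=5)
  rec(m=4)
    rec(m=3)
      rec(m=2)
        rec(m=1)
        -> return 1
        rec(m=0)
        -> return 0
      -> return 1
      rec(m=1)
      -> return 1
    -> return 2
    rec(m=2) -> return 1  (same call as traced above)
  -> return 3
  rec(m=3) -> return 2  (same call as traced above)
-> return 5

calls is incremented once per call, so count the calls in each subtree. Let C(m) = number of calls made by rec(m).
C(0) = C(1) = 1 (base case, no recursion); C(m) = 1 + C(m - 1) + C(m - 2) otherwise.
C(2) = 1 + C(1) + C(0) = 1 + 1 + 1 = 3
C(3) = 1 + C(2) + C(1) = 1 + 3 + 1 = 5
C(4) = 1 + C(3) + C(2) = 1 + 5 + 3 = 9
C(5) = 1 + C(4) + C(3) = 1 + 9 + 5 = 15
calls = C(5) = 15

Final answer: 15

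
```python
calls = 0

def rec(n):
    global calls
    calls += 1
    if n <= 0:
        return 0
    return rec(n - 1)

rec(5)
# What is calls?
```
Call trace:
rec(n=5)
  rec(n=4)
    rec(n=3)
      rec(n=2)
        rec(n=1)
          rec(n=0)
          -> return 0
        -> return 0
      -> return 0
    -> return 0
  -> return 0
-> return 0

calls is incremented once per call. rec is entered once for each n = 5, 4, 3, 2, 1, 0 (the n <= 0 call returns without recursing), i.e. 5 + 1 calls.
calls = 6

Final answer: 6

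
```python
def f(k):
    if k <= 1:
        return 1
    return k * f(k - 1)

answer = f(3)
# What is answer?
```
Call trace:
f(k=3)
  f(k=2)
    f(k=1)
    -> return 1
  -> return 2
-> return 6

Final answer: 6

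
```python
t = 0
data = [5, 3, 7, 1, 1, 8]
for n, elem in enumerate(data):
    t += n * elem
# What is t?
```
Trace:
  t=0
  t=0, n=0, elem=5
  t=3, n=1, elem=3
  t=17, n=2, elem=7
  t=20, n=3, elem=1
  t=24, n=4, elem=1
  t=64, n=5, elem=8

Final answer: 64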